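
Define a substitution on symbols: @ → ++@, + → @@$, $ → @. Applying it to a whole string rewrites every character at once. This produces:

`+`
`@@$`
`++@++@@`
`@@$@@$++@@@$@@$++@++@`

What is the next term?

Rewriting the 21 symbols of @@$@@$++@@@$@@$++@++@ one by one yields ++@ ++@ @ ++@ ++@ @ @@$ @@$ ++@ ++@ ++@ @ ++@ ++@ @ @@$ @@$ ++@ @@$ @@$ ++@; concatenated:

++@++@@++@++@@@@$@@$++@++@++@@++@++@@@@$@@$++@@@$@@$++@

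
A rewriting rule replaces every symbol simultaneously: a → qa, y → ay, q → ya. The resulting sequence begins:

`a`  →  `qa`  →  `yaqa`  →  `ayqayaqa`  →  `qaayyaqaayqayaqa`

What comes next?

Rewriting the 16 symbols of qaayyaqaayqayaqa one by one yields ya qa qa ay ay qa ya qa qa ay ya qa ay qa ya qa; concatenated:

yaqaqaayayqayaqaqaayyaqaayqayaqa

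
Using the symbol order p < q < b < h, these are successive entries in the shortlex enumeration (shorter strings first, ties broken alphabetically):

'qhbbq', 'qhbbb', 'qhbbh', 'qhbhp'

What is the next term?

qhbhq

The successor of qhbhp increments the rightmost position that isn't already h and resets every position after it to p.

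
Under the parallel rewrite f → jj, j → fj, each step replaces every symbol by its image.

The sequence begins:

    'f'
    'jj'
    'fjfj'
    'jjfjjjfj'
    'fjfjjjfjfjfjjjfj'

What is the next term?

φ(fjfjjjfjfjfjjjfj) expands symbol-by-symbol to jj fj jj fj fj fj jj fj jj fj jj fj fj fj jj fj; joining the 16 pieces gives the next term.

jjfjjjfjfjfjjjfjjjfjjjfjfjfjjjfj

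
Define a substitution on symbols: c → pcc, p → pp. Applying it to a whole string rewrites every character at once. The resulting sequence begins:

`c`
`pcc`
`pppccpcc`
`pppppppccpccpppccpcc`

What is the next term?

pppppppppppppppccpccpppccpccpppppppccpccpppccpcc

φ(pppppppccpccpppccpcc) expands symbol-by-symbol to pp pp pp pp pp pp pp pcc pcc pp pcc pcc pp pp pp pcc pcc pp pcc pcc; joining the 20 pieces gives the next term.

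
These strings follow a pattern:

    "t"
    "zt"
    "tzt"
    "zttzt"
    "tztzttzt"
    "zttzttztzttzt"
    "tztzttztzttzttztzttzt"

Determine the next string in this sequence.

zttzttztzttzttztzttztzttzttztzttzt

Each term (from the third on) is the two preceding terms concatenated in order: term 3 = t·zt = tzt.
Continuing: zttzttztzttzt · tztzttztzttzttztzttzt gives term 8.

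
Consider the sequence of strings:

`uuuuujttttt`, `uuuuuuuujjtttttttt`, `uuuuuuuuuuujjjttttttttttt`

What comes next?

Reading off run lengths: u runs 5, 8, 11; j runs 1, 2, 3; t runs 5, 8, 11 — each is linear in n, where the shown terms are n = 2, 3, 4.
At n = 5 the blocks have lengths 14, 4, 14.

uuuuuuuuuuuuuujjjjtttttttttttttt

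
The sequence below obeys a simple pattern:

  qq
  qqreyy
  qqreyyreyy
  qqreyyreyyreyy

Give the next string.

qqreyyreyyreyyreyy

Each term is the previous one with reyy appended.
One more step from qqreyyreyyreyy gives the answer.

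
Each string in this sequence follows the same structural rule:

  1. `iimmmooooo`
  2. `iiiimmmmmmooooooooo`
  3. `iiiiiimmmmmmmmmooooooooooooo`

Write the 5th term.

Reading off run lengths: i runs 2, 4, 6; m runs 3, 6, 9; o runs 5, 9, 13 — each is linear in n (n = 1, 2, …).
For term 5, n = 5, so the run lengths are 10, 15, 21.

iiiiiiiiiimmmmmmmmmmmmmmmooooooooooooooooooooo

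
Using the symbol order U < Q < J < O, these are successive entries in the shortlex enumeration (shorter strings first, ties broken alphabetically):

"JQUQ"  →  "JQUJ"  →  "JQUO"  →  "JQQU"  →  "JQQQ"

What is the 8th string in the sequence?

Stepping forward 3 times from JQQQ: JQQQ → JQQJ → JQQO, then the target.

JQJU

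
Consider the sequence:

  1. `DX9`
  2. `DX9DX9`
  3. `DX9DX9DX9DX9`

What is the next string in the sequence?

s(k+1) = s(k)·s(k) — each term doubles the last.
Doubling DX9DX9DX9DX9:

DX9DX9DX9DX9DX9DX9DX9DX9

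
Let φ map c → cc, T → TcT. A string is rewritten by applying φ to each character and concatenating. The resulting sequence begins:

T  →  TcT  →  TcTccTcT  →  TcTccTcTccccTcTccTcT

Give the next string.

Applying the rule to each of the 20 symbols of TcTccTcTccccTcTccTcT gives the pieces TcT cc TcT cc cc TcT cc TcT cc cc cc cc TcT cc TcT cc cc TcT cc TcT, which concatenate to the answer.

TcTccTcTccccTcTccTcTccccccccTcTccTcTccccTcTccTcT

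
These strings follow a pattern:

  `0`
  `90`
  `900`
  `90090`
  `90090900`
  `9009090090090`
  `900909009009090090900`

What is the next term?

From term 3 onward, concatenate the last term with the second-to-last: 90·0 = 900, 900·90 = 90090, …
So term 8 is 900909009009090090900·9009090090090.

9009090090090900909009009090090090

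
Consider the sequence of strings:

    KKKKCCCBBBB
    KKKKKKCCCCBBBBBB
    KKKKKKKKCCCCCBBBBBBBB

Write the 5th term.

Term n consists of 2n K's, followed by n+1 C's, followed by 2n B's, where the shown terms are n = 2, 3, 4.
For term 5, n = 6, so the run lengths are 12, 7, 12.

KKKKKKKKKKKKCCCCCCCBBBBBBBBBBBB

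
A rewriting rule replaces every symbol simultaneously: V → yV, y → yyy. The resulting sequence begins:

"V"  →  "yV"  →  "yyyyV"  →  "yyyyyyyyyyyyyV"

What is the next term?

φ(yyyyyyyyyyyyyV) expands symbol-by-symbol to yyy yyy yyy yyy yyy yyy yyy yyy yyy yyy yyy yyy yyy yV; joining the 14 pieces gives the next term.

yyyyyyyyyyyyyyyyyyyyyyyyyyyyyyyyyyyyyyyyV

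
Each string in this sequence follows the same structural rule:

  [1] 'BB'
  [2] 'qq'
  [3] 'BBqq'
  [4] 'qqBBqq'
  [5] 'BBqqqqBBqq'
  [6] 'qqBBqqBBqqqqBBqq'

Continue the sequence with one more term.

From term 3 onward, concatenate the second-to-last term with the last: BB·qq = BBqq, qq·BBqq = qqBBqq, …
The next term joins BBqqqqBBqq and qqBBqqBBqqqqBBqq.

BBqqqqBBqqqqBBqqBBqqqqBBqq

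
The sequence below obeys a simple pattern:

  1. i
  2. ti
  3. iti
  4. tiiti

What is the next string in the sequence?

Each term (from the third on) is the two preceding terms concatenated in order: term 3 = i·ti = iti.
Continuing: iti · tiiti gives term 5.

ititiiti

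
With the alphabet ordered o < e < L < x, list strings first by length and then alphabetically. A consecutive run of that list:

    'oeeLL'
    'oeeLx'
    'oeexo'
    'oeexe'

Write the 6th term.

Continuing the enumeration 2 steps past oeexe: oeexe → oeexL → (answer).

oeexx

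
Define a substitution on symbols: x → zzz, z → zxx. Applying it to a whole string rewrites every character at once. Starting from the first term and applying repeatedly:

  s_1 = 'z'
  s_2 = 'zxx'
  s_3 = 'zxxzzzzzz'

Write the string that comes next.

Rewriting each symbol of zxxzzzzzz: z→zxx, x→zzz, x→zzz, z→zxx, z→zxx, z→zxx, z→zxx, z→zxx, z→zxx, which concatenates to zxx zzz zzz zxx zxx zxx zxx zxx zxx.

zxxzzzzzzzxxzxxzxxzxxzxxzxx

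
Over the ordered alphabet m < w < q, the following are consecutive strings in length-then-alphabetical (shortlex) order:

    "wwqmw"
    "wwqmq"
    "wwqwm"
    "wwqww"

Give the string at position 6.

Stepping forward 2 times from wwqww: wwqww → wwqwq, then the target.

wwqqm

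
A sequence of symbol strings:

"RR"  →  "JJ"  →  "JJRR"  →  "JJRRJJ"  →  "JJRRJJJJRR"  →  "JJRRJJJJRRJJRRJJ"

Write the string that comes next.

This is a Fibonacci-style word recurrence s(k) = s(k−1)·s(k−2): e.g. JJ·RR = JJRR.
The next term joins JJRRJJJJRRJJRRJJ and JJRRJJJJRR.

JJRRJJJJRRJJRRJJJJRRJJJJRR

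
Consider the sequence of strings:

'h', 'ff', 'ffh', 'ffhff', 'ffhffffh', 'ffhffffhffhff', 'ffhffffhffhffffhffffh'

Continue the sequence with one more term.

Each term (from the third on) is the previous term followed by the one before it: term 3 = ff·h = ffh.
Continuing: ffhffffhffhffffhffffh · ffhffffhffhff gives term 8.

ffhffffhffhffffhffffhffhffffhffhff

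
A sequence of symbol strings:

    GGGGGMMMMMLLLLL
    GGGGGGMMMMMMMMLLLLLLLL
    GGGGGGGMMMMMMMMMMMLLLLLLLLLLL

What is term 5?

Term n consists of n+3 G's, followed by 3n-1 M's, followed by 3n-1 L's, where the shown terms are n = 2, 3, 4.
For term 5, n = 6, so the run lengths are 9, 17, 17.

GGGGGGGGGMMMMMMMMMMMMMMMMMLLLLLLLLLLLLLLLLL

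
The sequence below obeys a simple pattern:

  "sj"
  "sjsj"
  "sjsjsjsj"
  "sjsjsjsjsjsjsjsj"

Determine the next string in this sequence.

sjsjsjsjsjsjsjsjsjsjsjsjsjsjsjsj

s(k+1) = s(k)·s(k) — each term doubles the last.
So the next term is two copies of sjsjsjsjsjsjsjsj.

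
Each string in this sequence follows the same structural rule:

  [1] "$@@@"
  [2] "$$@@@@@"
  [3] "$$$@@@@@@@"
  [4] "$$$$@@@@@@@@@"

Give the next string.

$$$$$@@@@@@@@@@@

Each string has the form $^{n} @^{2n+1} (n = 1, 2, …).
Setting n = 5 gives 5, 11 characters in each block.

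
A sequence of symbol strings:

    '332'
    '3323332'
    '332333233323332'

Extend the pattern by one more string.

3323332333233323332333233323332

Each string is two copies of the previous one joined by '3'.
One more doubling of 332333233323332 gives the answer.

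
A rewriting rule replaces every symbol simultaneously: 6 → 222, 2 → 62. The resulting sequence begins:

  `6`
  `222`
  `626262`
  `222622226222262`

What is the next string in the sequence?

626262222626262622226262626222262

Applying the rule to each of the 15 symbols of 222622226222262 gives the pieces 62 62 62 222 62 62 62 62 222 62 62 62 62 222 62, which concatenate to the answer.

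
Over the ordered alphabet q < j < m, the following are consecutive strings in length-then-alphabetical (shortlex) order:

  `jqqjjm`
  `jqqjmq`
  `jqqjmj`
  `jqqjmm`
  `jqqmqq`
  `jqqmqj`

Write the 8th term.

jqqmjq

Advancing 2 positions from jqqmqj through jqqmqj → jqqmqm reaches term 8.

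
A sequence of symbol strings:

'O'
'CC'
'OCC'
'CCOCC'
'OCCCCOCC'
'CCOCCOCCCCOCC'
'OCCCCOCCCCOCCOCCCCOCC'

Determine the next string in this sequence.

Each term (from the third on) is the two preceding terms concatenated in order: term 3 = O·CC = OCC.
Continuing: CCOCCOCCCCOCC · OCCCCOCCCCOCCOCCCCOCC gives term 8.

CCOCCOCCCCOCCOCCCCOCCCCOCCOCCCCOCC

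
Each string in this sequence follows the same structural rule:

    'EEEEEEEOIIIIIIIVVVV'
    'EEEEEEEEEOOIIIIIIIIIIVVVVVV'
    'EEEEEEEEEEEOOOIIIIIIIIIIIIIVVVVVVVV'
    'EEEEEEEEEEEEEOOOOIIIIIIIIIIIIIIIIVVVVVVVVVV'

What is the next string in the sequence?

The n-th term is 2n+3 E's then n-1 O's then 3n+1 I's then 2n V's, where the shown terms are n = 2, 3, 4, 5.
Setting n = 6 gives 15, 5, 19, 12 characters in each block.

EEEEEEEEEEEEEEEOOOOOIIIIIIIIIIIIIIIIIIIVVVVVVVVVVVV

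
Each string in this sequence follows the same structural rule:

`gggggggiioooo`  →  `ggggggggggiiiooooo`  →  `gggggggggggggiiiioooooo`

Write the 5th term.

gggggggggggggggggggiiiiiioooooooo

Reading off run lengths: g runs 7, 10, 13; i runs 2, 3, 4; o runs 4, 5, 6 — each is linear in n, where the shown terms are n = 2, 3, 4.
Setting n = 6 gives 19, 6, 8 characters in each block.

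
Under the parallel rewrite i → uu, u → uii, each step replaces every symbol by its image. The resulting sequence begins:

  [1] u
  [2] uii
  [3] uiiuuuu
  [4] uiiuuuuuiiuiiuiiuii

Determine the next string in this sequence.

uiiuuuuuiiuiiuiiuiiuiiuuuuuiiuuuuuiiuuuuuiiuuuu

Applying the rule to each of the 19 symbols of uiiuuuuuiiuiiuiiuii gives the pieces uii uu uu uii uii uii uii uii uu uu uii uu uu uii uu uu uii uu uu, which concatenate to the answer.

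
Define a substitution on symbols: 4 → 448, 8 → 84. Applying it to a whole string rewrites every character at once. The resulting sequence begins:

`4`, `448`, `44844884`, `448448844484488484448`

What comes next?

Replace each of the 21 characters of 448448844484488484448 in place — 448 448 84 448 448 84 84 448 448 448 84 448 448 84 84 448 84 448 448 448 84 — and concatenate.

4484488444844884844484484488444844884844488444844844884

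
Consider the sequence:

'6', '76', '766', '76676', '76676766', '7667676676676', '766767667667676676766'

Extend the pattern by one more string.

This is a Fibonacci-style word recurrence s(k) = s(k−1)·s(k−2): e.g. 76·6 = 766.
Continuing: 766767667667676676766 · 7667676676676 gives term 8.

7667676676676766767667667676676676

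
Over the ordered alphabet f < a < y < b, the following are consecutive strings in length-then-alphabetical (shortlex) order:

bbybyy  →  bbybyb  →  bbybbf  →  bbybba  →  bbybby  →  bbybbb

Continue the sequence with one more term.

Find the rightmost character of bbybbb below b, bump it to the next letter, and reset everything to its right to f.

bbbfff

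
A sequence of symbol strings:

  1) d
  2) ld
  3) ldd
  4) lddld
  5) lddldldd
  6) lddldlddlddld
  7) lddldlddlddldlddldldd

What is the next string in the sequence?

lddldlddlddldlddldlddlddldlddlddld

Each term (from the third on) is the previous term followed by the one before it: term 3 = ld·d = ldd.
The next term joins lddldlddlddldlddldldd and lddldlddlddld.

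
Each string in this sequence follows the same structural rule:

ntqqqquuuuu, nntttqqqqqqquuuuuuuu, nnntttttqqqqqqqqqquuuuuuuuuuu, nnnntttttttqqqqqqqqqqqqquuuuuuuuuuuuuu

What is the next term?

Each string has the form n^{n} t^{2n-1} q^{3n+1} u^{3n+2} (n = 1, 2, …).
At n = 5 the blocks have lengths 5, 9, 16, 17.

nnnnntttttttttqqqqqqqqqqqqqqqquuuuuuuuuuuuuuuuu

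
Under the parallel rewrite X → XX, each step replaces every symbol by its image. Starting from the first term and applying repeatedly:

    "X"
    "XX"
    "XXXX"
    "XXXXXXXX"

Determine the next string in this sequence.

XXXXXXXXXXXXXXXX

Rewriting each symbol of XXXXXXXX: X→XX, X→XX, X→XX, X→XX, X→XX, X→XX, X→XX, X→XX, which concatenates to XX XX XX XX XX XX XX XX.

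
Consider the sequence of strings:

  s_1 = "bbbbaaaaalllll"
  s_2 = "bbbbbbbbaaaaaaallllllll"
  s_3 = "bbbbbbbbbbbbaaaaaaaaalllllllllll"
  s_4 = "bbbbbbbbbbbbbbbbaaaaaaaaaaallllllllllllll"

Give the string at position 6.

bbbbbbbbbbbbbbbbbbbbbbbbaaaaaaaaaaaaaaallllllllllllllllllll

Term n consists of 4n b's, followed by 2n+3 a's, followed by 3n+2 l's (n = 1, 2, …).
Setting n = 6 gives 24, 15, 20 characters in each block.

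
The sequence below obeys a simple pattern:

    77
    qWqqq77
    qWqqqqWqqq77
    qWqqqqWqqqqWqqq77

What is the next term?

qWqqqqWqqqqWqqqqWqqq77

Each term is the previous one with qWqqq prepended.
One more step from qWqqqqWqqqqWqqq77 gives the answer.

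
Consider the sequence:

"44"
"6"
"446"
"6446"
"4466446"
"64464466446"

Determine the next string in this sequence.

446644664464466446

Each term (from the third on) is the two preceding terms concatenated in order: term 3 = 44·6 = 446.
So term 7 is 4466446·64464466446.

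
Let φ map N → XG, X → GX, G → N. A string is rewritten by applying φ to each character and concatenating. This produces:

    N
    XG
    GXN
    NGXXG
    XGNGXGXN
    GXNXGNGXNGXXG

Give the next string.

Rewriting the 13 symbols of GXNXGNGXNGXXG one by one yields N GX XG GX N XG N GX XG N GX GX N; concatenated:

NGXXGGXNXGNGXXGNGXGXN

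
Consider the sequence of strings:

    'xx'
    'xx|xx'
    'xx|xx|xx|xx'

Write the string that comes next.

Each string is two copies of the previous one joined by '|'.
Doubling xx|xx|xx|xx with '|' between the halves:

xx|xx|xx|xx|xx|xx|xx|xx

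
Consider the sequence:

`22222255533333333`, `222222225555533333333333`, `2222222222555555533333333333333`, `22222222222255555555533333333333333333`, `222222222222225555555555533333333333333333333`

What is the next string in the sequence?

2222222222222222555555555555533333333333333333333333

Term n consists of 2n+2 2's, followed by 2n-1 5's, followed by 3n+2 3's, where the shown terms are n = 2, 3, 4, 5, 6.
For the next term, n = 7, so the run lengths are 16, 13, 23.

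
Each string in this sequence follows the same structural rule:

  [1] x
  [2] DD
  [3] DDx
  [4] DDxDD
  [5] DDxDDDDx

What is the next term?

From term 3 onward, concatenate the last term with the second-to-last: DD·x = DDx, DDx·DD = DDxDD, …
The next term joins DDxDDDDx and DDxDD.

DDxDDDDxDDxDD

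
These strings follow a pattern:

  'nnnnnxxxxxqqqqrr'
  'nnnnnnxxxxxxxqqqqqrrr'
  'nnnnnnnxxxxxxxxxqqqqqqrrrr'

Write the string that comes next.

nnnnnnnnxxxxxxxxxxxqqqqqqqrrrrr

Each string has the form n^{n+2} x^{2n-1} q^{n+1} r^{n-1}, where the shown terms are n = 3, 4, 5.
At n = 6 the blocks have lengths 8, 11, 7, 5.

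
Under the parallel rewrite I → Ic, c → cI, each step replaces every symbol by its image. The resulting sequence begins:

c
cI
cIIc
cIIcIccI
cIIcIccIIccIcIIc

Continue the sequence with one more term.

cIIcIccIIccIcIIcIccIcIIccIIcIccI

φ(cIIcIccIIccIcIIc) expands symbol-by-symbol to cI Ic Ic cI Ic cI cI Ic Ic cI cI Ic cI Ic Ic cI; joining the 16 pieces gives the next term.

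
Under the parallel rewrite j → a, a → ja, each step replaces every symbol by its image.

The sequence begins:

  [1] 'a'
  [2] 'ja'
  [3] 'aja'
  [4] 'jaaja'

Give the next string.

Apply φ to jaaja symbol by symbol: j→a, a→ja, a→ja, j→a, a→ja; joined: a ja ja a ja.

ajajaaja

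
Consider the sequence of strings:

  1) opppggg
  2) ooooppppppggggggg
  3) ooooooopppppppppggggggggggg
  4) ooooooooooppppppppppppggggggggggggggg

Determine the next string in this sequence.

ooooooooooooopppppppppppppppggggggggggggggggggg

Each string has the form o^{3n-2} p^{3n} g^{4n-1} (n = 1, 2, …).
At n = 5 the blocks have lengths 13, 15, 19.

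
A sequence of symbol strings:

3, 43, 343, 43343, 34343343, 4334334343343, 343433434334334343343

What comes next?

This is a Fibonacci-style word recurrence s(k) = s(k−2)·s(k−1): e.g. 3·43 = 343.
So term 8 is 4334334343343·343433434334334343343.

4334334343343343433434334334343343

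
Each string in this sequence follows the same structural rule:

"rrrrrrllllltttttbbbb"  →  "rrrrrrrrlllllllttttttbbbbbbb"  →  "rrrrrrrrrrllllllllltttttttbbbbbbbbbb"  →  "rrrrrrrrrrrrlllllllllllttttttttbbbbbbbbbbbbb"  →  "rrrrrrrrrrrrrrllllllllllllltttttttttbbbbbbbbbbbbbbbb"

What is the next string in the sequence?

Each string has the form r^{2n+2} l^{2n+1} t^{n+3} b^{3n-2}, where the shown terms are n = 2, 3, 4, 5, 6.
At n = 7 the blocks have lengths 16, 15, 10, 19.

rrrrrrrrrrrrrrrrlllllllllllllllttttttttttbbbbbbbbbbbbbbbbbbb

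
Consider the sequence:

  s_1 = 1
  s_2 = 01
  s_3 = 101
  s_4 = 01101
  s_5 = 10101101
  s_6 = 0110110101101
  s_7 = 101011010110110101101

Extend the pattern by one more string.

0110110101101101011010110110101101

Each term (from the third on) is the two preceding terms concatenated in order: term 3 = 1·01 = 101.
Continuing: 0110110101101 · 101011010110110101101 gives term 8.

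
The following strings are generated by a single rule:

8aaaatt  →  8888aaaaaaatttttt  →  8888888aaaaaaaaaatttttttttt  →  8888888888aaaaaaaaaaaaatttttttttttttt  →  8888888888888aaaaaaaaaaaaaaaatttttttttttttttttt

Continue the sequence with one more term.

8888888888888888aaaaaaaaaaaaaaaaaaatttttttttttttttttttttt

Each string has the form 8^{3n-2} a^{3n+1} t^{4n-2} (n = 1, 2, …).
Setting n = 6 gives 16, 19, 22 characters in each block.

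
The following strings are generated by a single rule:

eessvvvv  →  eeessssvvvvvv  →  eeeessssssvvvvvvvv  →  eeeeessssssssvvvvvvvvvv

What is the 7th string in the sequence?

Term n consists of n+1 e's, followed by 2n s's, followed by 2n+2 v's (n = 1, 2, …).
Setting n = 7 gives 8, 14, 16 characters in each block.

eeeeeeeessssssssssssssvvvvvvvvvvvvvvvv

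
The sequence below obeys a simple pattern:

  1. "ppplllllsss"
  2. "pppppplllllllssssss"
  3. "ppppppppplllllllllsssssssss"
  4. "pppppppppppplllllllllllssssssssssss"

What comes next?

Term n consists of 3n p's, followed by 2n+3 l's, followed by 3n s's (n = 1, 2, …).
For the next term, n = 5, so the run lengths are 15, 13, 15.

ppppppppppppppplllllllllllllsssssssssssssss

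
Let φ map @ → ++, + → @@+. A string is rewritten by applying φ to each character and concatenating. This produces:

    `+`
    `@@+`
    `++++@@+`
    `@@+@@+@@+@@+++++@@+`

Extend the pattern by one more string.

φ(@@+@@+@@+@@+++++@@+) expands symbol-by-symbol to ++ ++ @@+ ++ ++ @@+ ++ ++ @@+ ++ ++ @@+ @@+ @@+ @@+ @@+ ++ ++ @@+; joining the 19 pieces gives the next term.

++++@@+++++@@+++++@@+++++@@+@@+@@+@@+@@+++++@@+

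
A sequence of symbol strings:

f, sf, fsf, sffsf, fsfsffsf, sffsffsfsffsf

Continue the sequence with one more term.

fsfsffsfsffsffsfsffsf

From term 3 onward, concatenate the second-to-last term with the last: f·sf = fsf, sf·fsf = sffsf, …
The next term joins fsfsffsf and sffsffsfsffsf.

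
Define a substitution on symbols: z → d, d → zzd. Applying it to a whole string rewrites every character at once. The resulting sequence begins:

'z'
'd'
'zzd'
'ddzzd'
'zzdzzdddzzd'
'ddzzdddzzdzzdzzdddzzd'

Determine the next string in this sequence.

Rewriting the 21 symbols of ddzzdddzzdzzdzzdddzzd one by one yields zzd zzd d d zzd zzd zzd d d zzd d d zzd d d zzd zzd zzd d d zzd; concatenated:

zzdzzdddzzdzzdzzdddzzdddzzdddzzdzzdzzdddzzd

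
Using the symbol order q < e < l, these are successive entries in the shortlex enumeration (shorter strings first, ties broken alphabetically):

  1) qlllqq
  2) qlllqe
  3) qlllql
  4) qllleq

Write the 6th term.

Advancing 2 positions from qllleq through qllleq → qlllee reaches term 6.

qlllel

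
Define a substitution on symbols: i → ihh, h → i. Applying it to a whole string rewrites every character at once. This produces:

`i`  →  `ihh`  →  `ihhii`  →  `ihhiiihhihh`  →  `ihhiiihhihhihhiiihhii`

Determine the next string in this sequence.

Rewriting the 21 symbols of ihhiiihhihhihhiiihhii one by one yields ihh i i ihh ihh ihh i i ihh i i ihh i i ihh ihh ihh i i ihh ihh; concatenated:

ihhiiihhihhihhiiihhiiihhiiihhihhihhiiihhihh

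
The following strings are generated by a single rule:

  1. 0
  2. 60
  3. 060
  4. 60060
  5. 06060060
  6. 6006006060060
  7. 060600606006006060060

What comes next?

This is a Fibonacci-style word recurrence s(k) = s(k−2)·s(k−1): e.g. 0·60 = 060.
The next term joins 6006006060060 and 060600606006006060060.

6006006060060060600606006006060060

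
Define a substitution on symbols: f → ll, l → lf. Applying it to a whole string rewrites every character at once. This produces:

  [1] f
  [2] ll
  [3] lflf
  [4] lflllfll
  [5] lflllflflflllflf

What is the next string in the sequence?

Rewriting the 16 symbols of lflllflflflllflf one by one yields lf ll lf lf lf ll lf ll lf ll lf lf lf ll lf ll; concatenated:

lflllflflflllflllflllflflflllfll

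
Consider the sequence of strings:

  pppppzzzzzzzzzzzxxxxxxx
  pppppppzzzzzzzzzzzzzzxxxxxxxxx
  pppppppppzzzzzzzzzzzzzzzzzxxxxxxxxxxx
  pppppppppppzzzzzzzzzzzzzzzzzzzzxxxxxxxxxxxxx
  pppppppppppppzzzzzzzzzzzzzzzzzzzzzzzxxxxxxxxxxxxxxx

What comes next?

Each string has the form p^{2n-1} z^{3n+2} x^{2n+1}, where the shown terms are n = 3, 4, 5, 6, 7.
Setting n = 8 gives 15, 26, 17 characters in each block.

pppppppppppppppzzzzzzzzzzzzzzzzzzzzzzzzzzxxxxxxxxxxxxxxxxx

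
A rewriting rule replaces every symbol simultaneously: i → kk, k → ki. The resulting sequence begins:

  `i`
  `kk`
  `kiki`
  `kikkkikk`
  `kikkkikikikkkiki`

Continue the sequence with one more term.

kikkkikikikkkikkkikkkikikikkkikk

Applying the rule to each of the 16 symbols of kikkkikikikkkiki gives the pieces ki kk ki ki ki kk ki kk ki kk ki ki ki kk ki kk, which concatenate to the answer.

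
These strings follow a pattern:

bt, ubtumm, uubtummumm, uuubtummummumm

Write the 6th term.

Every step adds u to the front and umm to the end of the previous string.
From uuubtummummumm, 2 further steps: uuubtummummumm → uuuubtummummummumm → (answer).

uuuuubtummummummummumm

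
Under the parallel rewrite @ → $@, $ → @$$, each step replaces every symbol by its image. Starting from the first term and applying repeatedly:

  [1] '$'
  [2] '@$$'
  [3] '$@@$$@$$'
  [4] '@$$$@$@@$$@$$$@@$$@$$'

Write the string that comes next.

φ(@$$$@$@@$$@$$$@@$$@$$) expands symbol-by-symbol to $@ @$$ @$$ @$$ $@ @$$ $@ $@ @$$ @$$ $@ @$$ @$$ @$$ $@ $@ @$$ @$$ $@ @$$ @$$; joining the 21 pieces gives the next term.

$@@$$@$$@$$$@@$$$@$@@$$@$$$@@$$@$$@$$$@$@@$$@$$$@@$$@$$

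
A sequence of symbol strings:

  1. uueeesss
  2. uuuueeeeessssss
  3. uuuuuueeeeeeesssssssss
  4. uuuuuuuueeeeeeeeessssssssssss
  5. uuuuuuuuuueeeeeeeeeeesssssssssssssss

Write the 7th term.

uuuuuuuuuuuuuueeeeeeeeeeeeeeesssssssssssssssssssss

Each string has the form u^{2n} e^{2n+1} s^{3n} (n = 1, 2, …).
At n = 7 the blocks have lengths 14, 15, 21.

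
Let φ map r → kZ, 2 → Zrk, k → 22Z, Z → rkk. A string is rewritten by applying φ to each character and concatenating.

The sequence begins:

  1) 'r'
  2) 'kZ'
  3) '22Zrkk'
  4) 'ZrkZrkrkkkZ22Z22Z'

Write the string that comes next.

rkkkZ22ZrkkkZ22ZkZ22Z22Z22ZrkkZrkZrkrkkZrkZrkrkk

Replace each of the 17 characters of ZrkZrkrkkkZ22Z22Z in place — rkk kZ 22Z rkk kZ 22Z kZ 22Z 22Z 22Z rkk Zrk Zrk rkk Zrk Zrk rkk — and concatenate.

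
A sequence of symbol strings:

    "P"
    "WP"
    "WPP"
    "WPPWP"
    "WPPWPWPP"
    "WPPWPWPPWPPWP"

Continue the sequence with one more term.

WPPWPWPPWPPWPWPPWPWPP

This is a Fibonacci-style word recurrence s(k) = s(k−1)·s(k−2): e.g. WP·P = WPP.
The next term joins WPPWPWPPWPPWP and WPPWPWPP.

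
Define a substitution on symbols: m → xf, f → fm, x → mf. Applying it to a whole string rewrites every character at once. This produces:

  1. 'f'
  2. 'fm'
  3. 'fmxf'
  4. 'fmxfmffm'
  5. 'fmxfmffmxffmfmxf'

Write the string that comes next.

φ(fmxfmffmxffmfmxf) expands symbol-by-symbol to fm xf mf fm xf fm fm xf mf fm fm xf fm xf mf fm; joining the 16 pieces gives the next term.

fmxfmffmxffmfmxfmffmfmxffmxfmffm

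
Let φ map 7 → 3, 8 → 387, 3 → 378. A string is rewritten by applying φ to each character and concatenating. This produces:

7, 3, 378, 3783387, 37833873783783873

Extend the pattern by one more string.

φ(37833873783783873) expands symbol-by-symbol to 378 3 387 378 378 387 3 378 3 387 378 3 387 378 387 3 378; joining the 17 pieces gives the next term.

37833873783783873378338737833873783873378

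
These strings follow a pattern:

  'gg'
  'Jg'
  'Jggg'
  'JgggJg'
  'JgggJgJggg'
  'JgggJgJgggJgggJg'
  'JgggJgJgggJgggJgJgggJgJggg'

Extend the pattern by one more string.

This is a Fibonacci-style word recurrence s(k) = s(k−1)·s(k−2): e.g. Jg·gg = Jggg.
The next term joins JgggJgJgggJgggJgJgggJgJggg and JgggJgJgggJgggJg.

JgggJgJgggJgggJgJgggJgJgggJgggJgJgggJgggJg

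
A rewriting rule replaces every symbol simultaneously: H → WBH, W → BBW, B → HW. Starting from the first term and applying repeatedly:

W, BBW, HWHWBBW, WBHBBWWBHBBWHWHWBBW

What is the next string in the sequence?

Applying the rule to each of the 19 symbols of WBHBBWWBHBBWHWHWBBW gives the pieces BBW HW WBH HW HW BBW BBW HW WBH HW HW BBW WBH BBW WBH BBW HW HW BBW, which concatenate to the answer.

BBWHWWBHHWHWBBWBBWHWWBHHWHWBBWWBHBBWWBHBBWHWHWBBW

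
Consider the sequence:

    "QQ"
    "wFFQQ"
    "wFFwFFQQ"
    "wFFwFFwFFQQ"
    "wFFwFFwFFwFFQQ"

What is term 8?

wFFwFFwFFwFFwFFwFFwFFQQ

Every step adds wFF at the front: s(k+1) = wFF·s(k).
From wFFwFFwFFwFFQQ, 3 further steps: wFFwFFwFFwFFQQ → wFFwFFwFFwFFwFFQQ → wFFwFFwFFwFFwFFwFFQQ → (answer).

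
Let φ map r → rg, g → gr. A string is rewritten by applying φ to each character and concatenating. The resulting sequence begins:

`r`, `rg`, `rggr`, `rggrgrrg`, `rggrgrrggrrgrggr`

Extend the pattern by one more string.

Rewriting the 16 symbols of rggrgrrggrrgrggr one by one yields rg gr gr rg gr rg rg gr gr rg rg gr rg gr gr rg; concatenated:

rggrgrrggrrgrggrgrrgrggrrggrgrrg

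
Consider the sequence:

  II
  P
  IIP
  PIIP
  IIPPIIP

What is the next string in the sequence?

From term 3 onward, concatenate the second-to-last term with the last: II·P = IIP, P·IIP = PIIP, …
Continuing: PIIP · IIPPIIP gives term 6.

PIIPIIPPIIP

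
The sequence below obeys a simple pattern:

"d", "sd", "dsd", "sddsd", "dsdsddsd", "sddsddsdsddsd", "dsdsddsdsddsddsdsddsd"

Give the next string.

This is a Fibonacci-style word recurrence s(k) = s(k−2)·s(k−1): e.g. d·sd = dsd.
The next term joins sddsddsdsddsd and dsdsddsdsddsddsdsddsd.

sddsddsdsddsddsdsddsdsddsddsdsddsd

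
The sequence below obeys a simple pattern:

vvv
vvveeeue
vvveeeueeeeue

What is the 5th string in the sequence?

vvveeeueeeeueeeeueeeeue

The strings grow by a fixed suffix eeeue each time.
From vvveeeueeeeue, 2 further steps: vvveeeueeeeue → vvveeeueeeeueeeeue → (answer).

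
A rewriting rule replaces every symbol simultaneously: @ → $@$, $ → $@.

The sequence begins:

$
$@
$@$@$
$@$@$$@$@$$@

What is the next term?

$@$@$$@$@$$@$@$@$$@$@$$@$@$@$

Apply φ to $@$@$$@$@$$@ symbol by symbol: $→$@, @→$@$, $→$@, @→$@$, $→$@, $→$@, @→$@$, $→$@, @→$@$, $→$@, $→$@, @→$@$; joined: $@ $@$ $@ $@$ $@ $@ $@$ $@ $@$ $@ $@ $@$.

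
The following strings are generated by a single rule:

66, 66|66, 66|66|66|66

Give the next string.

66|66|66|66|66|66|66|66

Every step duplicates the string with '|' between the halves.
So the next term is two copies of 66|66|66|66 with '|' between the halves.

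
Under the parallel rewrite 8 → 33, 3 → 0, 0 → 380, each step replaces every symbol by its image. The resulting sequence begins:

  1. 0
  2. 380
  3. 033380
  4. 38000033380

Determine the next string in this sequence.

03338038038038000033380

Rewriting each symbol of 38000033380: 3→0, 8→33, 0→380, 0→380, 0→380, 0→380, 3→0, 3→0, 3→0, 8→33, 0→380, which concatenates to 0 33 380 380 380 380 0 0 0 33 380.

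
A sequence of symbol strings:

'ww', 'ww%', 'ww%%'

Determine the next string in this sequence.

Every step adds % to the end: s(k+1) = s(k)·%.
One more step from ww%% gives the answer.

ww%%%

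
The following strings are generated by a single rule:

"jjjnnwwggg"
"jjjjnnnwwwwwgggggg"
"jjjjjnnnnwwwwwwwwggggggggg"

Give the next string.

jjjjjjnnnnnwwwwwwwwwwwgggggggggggg

Term n consists of n+2 j's, followed by n+1 n's, followed by 3n-1 w's, followed by 3n g's (n = 1, 2, …).
Setting n = 4 gives 6, 5, 11, 12 characters in each block.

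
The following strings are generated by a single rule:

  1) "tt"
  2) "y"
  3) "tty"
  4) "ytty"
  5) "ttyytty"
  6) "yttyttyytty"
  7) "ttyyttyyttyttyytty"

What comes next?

yttyttyyttyttyyttyyttyttyytty

Each term (from the third on) is the two preceding terms concatenated in order: term 3 = tt·y = tty.
Continuing: yttyttyytty · ttyyttyyttyttyytty gives term 8.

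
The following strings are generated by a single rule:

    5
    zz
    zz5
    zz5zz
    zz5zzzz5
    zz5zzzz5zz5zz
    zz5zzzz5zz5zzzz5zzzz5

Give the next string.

zz5zzzz5zz5zzzz5zzzz5zz5zzzz5zz5zz

This is a Fibonacci-style word recurrence s(k) = s(k−1)·s(k−2): e.g. zz·5 = zz5.
Continuing: zz5zzzz5zz5zzzz5zzzz5 · zz5zzzz5zz5zz gives term 8.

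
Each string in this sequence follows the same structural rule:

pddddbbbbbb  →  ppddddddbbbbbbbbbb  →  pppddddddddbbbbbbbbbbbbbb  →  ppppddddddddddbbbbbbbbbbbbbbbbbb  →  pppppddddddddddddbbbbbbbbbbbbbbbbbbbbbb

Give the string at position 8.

ppppppppddddddddddddddddddbbbbbbbbbbbbbbbbbbbbbbbbbbbbbbbbbb

Reading off run lengths: p runs 1, 2, 3, 4, 5; d runs 4, 6, 8, 10, 12; b runs 6, 10, 14, 18, 22 — each is linear in n (n = 1, 2, …).
For term 8, n = 8, so the run lengths are 8, 18, 34.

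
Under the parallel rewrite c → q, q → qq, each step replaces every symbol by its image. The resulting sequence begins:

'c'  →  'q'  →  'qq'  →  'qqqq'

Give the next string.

Rewriting each symbol of qqqq: q→qq, q→qq, q→qq, q→qq, which concatenates to qq qq qq qq.

qqqqqqqq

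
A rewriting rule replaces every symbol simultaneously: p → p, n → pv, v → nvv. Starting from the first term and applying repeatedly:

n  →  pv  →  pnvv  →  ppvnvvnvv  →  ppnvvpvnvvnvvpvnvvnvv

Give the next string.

φ(ppnvvpvnvvnvvpvnvvnvv) expands symbol-by-symbol to p p pv nvv nvv p nvv pv nvv nvv pv nvv nvv p nvv pv nvv nvv pv nvv nvv; joining the 21 pieces gives the next term.

pppvnvvnvvpnvvpvnvvnvvpvnvvnvvpnvvpvnvvnvvpvnvvnvv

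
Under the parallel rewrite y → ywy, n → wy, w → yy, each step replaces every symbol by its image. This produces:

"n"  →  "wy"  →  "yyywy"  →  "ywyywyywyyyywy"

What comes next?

φ(ywyywyywyyyywy) expands symbol-by-symbol to ywy yy ywy ywy yy ywy ywy yy ywy ywy ywy ywy yy ywy; joining the 14 pieces gives the next term.

ywyyyywyywyyyywyywyyyywyywyywyywyyyywy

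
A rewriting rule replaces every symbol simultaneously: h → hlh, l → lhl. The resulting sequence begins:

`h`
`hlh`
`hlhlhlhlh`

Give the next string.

Expanding hlhlhlhlh: h→hlh, l→lhl, h→hlh, l→lhl, h→hlh, l→lhl, h→hlh, l→lhl, h→hlh. Concatenated: hlh lhl hlh lhl hlh lhl hlh lhl hlh.

hlhlhlhlhlhlhlhlhlhlhlhlhlh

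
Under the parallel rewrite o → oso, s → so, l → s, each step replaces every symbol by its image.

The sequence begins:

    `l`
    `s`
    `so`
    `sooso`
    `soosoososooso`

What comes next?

Rewriting the 13 symbols of soosoososooso one by one yields so oso oso so oso oso so oso so oso oso so oso; concatenated:

soosoososoosoososoososoosoososooso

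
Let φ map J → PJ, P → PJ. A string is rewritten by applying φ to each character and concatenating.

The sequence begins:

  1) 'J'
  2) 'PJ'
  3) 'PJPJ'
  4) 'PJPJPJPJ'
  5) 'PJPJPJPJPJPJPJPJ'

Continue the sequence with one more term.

PJPJPJPJPJPJPJPJPJPJPJPJPJPJPJPJ

Applying the rule to each of the 16 symbols of PJPJPJPJPJPJPJPJ gives the pieces PJ PJ PJ PJ PJ PJ PJ PJ PJ PJ PJ PJ PJ PJ PJ PJ, which concatenate to the answer.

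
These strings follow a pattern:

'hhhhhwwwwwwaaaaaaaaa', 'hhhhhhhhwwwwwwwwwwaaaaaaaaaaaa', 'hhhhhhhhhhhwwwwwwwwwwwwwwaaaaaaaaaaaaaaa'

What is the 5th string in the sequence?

The n-th term is 3n-1 h's then 4n-2 w's then 3n+3 a's, where the shown terms are n = 2, 3, 4.
Setting n = 6 gives 17, 22, 21 characters in each block.

hhhhhhhhhhhhhhhhhwwwwwwwwwwwwwwwwwwwwwwaaaaaaaaaaaaaaaaaaaaa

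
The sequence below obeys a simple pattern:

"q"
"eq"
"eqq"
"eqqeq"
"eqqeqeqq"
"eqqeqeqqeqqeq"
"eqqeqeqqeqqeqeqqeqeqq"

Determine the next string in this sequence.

eqqeqeqqeqqeqeqqeqeqqeqqeqeqqeqqeq

From term 3 onward, concatenate the last term with the second-to-last: eq·q = eqq, eqq·eq = eqqeq, …
The next term joins eqqeqeqqeqqeqeqqeqeqq and eqqeqeqqeqqeq.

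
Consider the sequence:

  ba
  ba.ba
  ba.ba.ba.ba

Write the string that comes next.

ba.ba.ba.ba.ba.ba.ba.ba

Each string is two copies of the previous one joined by '.'.
So the next term is two copies of ba.ba.ba.ba with '.' between the halves.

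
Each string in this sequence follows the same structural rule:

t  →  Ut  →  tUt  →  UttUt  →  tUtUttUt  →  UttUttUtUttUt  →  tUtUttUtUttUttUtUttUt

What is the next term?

UttUttUtUttUttUtUttUtUttUttUtUttUt

This is a Fibonacci-style word recurrence s(k) = s(k−2)·s(k−1): e.g. t·Ut = tUt.
So term 8 is UttUttUtUttUt·tUtUttUtUttUttUtUttUt.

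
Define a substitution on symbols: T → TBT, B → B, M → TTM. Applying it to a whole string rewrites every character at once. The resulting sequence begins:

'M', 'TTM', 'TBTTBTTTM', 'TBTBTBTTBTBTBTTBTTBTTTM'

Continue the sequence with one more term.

Replace each of the 23 characters of TBTBTBTTBTBTBTTBTTBTTTM in place — TBT B TBT B TBT B TBT TBT B TBT B TBT B TBT TBT B TBT TBT B TBT TBT TBT TTM — and concatenate.

TBTBTBTBTBTBTBTTBTBTBTBTBTBTBTTBTBTBTTBTBTBTTBTTBTTTM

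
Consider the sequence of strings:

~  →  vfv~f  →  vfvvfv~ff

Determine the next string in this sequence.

vfvvfvvfv~fff

s(k+1) = vfv·s(k)·f, so each term gains vfv as a prefix and f as a suffix.
One more step from vfvvfv~ff gives the answer.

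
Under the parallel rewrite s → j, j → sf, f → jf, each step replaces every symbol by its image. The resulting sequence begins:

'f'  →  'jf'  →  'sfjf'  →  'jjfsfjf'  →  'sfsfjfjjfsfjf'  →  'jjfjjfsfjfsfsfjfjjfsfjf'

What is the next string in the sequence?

Rewriting the 23 symbols of jjfjjfsfjfsfsfjfjjfsfjf one by one yields sf sf jf sf sf jf j jf sf jf j jf j jf sf jf sf sf jf j jf sf jf; concatenated:

sfsfjfsfsfjfjjfsfjfjjfjjfsfjfsfsfjfjjfsfjf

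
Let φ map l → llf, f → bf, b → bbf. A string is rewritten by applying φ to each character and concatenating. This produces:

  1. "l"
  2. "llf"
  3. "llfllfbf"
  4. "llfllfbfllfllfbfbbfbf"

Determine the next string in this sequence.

llfllfbfllfllfbfbbfbfllfllfbfllfllfbfbbfbfbbfbbfbfbbfbf

Replace each of the 21 characters of llfllfbfllfllfbfbbfbf in place — llf llf bf llf llf bf bbf bf llf llf bf llf llf bf bbf bf bbf bbf bf bbf bf — and concatenate.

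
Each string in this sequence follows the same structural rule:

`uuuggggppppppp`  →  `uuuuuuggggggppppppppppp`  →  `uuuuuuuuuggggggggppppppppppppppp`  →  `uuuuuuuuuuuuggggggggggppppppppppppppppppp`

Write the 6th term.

uuuuuuuuuuuuuuuuuuggggggggggggggppppppppppppppppppppppppppp

The n-th term is 3n u's then 2n+2 g's then 4n+3 p's (n = 1, 2, …).
Setting n = 6 gives 18, 14, 27 characters in each block.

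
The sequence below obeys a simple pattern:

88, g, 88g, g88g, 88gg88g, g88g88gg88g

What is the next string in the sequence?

This is a Fibonacci-style word recurrence s(k) = s(k−2)·s(k−1): e.g. 88·g = 88g.
So term 7 is 88gg88g·g88g88gg88g.

88gg88gg88g88gg88g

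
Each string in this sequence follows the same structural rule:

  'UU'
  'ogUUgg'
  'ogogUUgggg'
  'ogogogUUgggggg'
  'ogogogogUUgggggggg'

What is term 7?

ogogogogogogUUgggggggggggg

Each term wraps the previous one in og on the left and gg on the right.
From ogogogogUUgggggggg, 2 further steps: ogogogogUUgggggggg → ogogogogogUUgggggggggg → (answer).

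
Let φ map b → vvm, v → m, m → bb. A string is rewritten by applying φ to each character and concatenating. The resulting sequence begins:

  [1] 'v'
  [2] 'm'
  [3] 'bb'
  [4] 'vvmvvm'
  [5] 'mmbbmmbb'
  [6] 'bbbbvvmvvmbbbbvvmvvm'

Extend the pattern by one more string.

vvmvvmvvmvvmmmbbmmbbvvmvvmvvmvvmmmbbmmbb

φ(bbbbvvmvvmbbbbvvmvvm) expands symbol-by-symbol to vvm vvm vvm vvm m m bb m m bb vvm vvm vvm vvm m m bb m m bb; joining the 20 pieces gives the next term.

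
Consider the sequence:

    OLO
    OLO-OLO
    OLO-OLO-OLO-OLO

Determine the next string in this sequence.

Each string is two copies of the previous one joined by '-'.
One more doubling of OLO-OLO-OLO-OLO gives the answer.

OLO-OLO-OLO-OLO-OLO-OLO-OLO-OLO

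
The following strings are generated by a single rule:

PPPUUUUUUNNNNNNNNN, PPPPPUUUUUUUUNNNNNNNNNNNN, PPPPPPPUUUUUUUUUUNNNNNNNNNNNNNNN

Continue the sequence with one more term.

PPPPPPPPPUUUUUUUUUUUUNNNNNNNNNNNNNNNNNN

The n-th term is 2n-1 P's then 2n+2 U's then 3n+3 N's, where the shown terms are n = 2, 3, 4.
Setting n = 5 gives 9, 12, 18 characters in each block.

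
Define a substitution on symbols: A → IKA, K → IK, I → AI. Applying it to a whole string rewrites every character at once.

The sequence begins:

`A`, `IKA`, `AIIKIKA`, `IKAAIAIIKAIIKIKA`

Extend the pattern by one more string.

Applying the rule to each of the 16 symbols of IKAAIAIIKAIIKIKA gives the pieces AI IK IKA IKA AI IKA AI AI IK IKA AI AI IK AI IK IKA, which concatenate to the answer.

AIIKIKAIKAAIIKAAIAIIKIKAAIAIIKAIIKIKA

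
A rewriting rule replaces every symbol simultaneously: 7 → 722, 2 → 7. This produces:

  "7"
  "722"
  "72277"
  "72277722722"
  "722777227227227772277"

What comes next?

7227772272272277722777227772272272277722722

Replace each of the 21 characters of 722777227227227772277 in place — 722 7 7 722 722 722 7 7 722 7 7 722 7 7 722 722 722 7 7 722 722 — and concatenate.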